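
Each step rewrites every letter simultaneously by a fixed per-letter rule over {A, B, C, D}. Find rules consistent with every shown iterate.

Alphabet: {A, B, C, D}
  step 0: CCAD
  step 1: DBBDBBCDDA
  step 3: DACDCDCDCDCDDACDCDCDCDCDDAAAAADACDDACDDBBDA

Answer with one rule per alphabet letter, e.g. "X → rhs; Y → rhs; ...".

A->CD, B->AA, C->DBB, D->DA

  step 0 ⇒ step 1: CCAD ⇒ DBB·DBB·CD·DA
    A ↦ CD
    C ↦ DBB
    D ↦ DA
    B ↦ AA  (constrained at step 1)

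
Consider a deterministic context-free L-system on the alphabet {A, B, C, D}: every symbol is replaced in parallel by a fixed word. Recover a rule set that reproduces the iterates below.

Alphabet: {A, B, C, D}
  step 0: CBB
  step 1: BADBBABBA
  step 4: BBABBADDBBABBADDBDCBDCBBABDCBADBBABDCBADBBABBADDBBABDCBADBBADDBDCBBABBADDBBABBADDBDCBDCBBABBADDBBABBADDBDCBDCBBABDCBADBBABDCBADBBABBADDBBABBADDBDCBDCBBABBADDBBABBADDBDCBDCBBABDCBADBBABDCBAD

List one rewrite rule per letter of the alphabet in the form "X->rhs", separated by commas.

  step 0 ⇒ step 1: CBB ⇒ BAD·BBA·BBA
    B ↦ BBA
    C ↦ BAD
    A ↦ DD  (constrained at step 1)
    D ↦ BDC  (constrained at step 1)

A->DD, B->BBA, C->BAD, D->BDC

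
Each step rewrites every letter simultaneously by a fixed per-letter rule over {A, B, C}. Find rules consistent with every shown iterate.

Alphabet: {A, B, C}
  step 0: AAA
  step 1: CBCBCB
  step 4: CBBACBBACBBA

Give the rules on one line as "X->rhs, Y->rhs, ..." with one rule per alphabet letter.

A->CB, B->A, C->B

  step 0 ⇒ step 1: AAA ⇒ CB·CB·CB
    A ↦ CB
    B ↦ A  (constrained at step 1)
    C ↦ B  (constrained at step 1)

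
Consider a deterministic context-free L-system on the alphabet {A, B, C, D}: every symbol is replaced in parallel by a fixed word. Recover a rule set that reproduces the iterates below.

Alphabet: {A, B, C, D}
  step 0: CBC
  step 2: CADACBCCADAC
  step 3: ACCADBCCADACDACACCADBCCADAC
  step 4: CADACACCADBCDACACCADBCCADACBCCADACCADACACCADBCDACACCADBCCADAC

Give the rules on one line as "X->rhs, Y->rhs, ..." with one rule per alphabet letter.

  step 3 ⇒ step 4: ACCADBCCADACDACACCADBCCADAC ⇒ CAD·AC·AC·CAD·BC·D·AC·AC·CAD·BC·CAD·AC·BC·CAD·AC·CAD·AC·AC·CAD·BC·D·AC·AC·CAD·BC·CAD·AC
    A ↦ CAD
    B ↦ D
    C ↦ AC
    D ↦ BC

A->CAD, B->D, C->AC, D->BC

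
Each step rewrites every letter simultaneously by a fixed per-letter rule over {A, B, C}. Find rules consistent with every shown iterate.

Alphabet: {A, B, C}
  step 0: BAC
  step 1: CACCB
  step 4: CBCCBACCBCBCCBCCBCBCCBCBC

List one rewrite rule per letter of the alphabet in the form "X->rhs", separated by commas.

A->AC, B->C, C->CB

  step 0 ⇒ step 1: BAC ⇒ C·AC·CB
    A ↦ AC
    B ↦ C
    C ↦ CB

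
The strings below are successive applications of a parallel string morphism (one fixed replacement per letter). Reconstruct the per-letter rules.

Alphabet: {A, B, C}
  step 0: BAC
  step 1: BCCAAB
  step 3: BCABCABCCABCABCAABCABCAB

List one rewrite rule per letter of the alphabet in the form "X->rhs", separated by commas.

A->CA, B->BC, C->AB

  step 0 ⇒ step 1: BAC ⇒ BC·CA·AB
    A ↦ CA
    B ↦ BC
    C ↦ AB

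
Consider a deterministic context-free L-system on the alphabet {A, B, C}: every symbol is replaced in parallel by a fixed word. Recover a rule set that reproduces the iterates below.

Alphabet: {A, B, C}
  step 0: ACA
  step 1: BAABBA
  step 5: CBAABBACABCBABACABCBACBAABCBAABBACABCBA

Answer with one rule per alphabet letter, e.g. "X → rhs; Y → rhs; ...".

  step 0 ⇒ step 1: ACA ⇒ BA·AB·BA
    A ↦ BA
    C ↦ AB
    B ↦ C  (constrained at step 1)

A->BA, B->C, C->AB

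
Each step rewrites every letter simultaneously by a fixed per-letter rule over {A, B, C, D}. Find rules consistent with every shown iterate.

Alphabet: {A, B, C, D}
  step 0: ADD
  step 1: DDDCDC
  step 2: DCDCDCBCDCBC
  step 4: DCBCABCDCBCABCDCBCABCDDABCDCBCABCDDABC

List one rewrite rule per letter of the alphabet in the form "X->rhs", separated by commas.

  step 1 ⇒ step 2: DDDCDC ⇒ DC·DC·DC·BC·DC·BC
    C ↦ BC
    D ↦ DC
  step 0 ⇒ step 1: ADD ⇒ DD·DC·DC
    A ↦ DD
    B ↦ A  (constrained at step 2)

A->DD, B->A, C->BC, D->DC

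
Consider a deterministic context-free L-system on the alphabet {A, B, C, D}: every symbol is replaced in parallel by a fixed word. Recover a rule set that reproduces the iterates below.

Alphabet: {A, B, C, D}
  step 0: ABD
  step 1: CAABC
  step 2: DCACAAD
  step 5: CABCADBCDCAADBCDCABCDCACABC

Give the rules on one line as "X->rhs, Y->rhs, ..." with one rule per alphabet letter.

  step 1 ⇒ step 2: CAABC ⇒ D·CA·CA·A·D
    A ↦ CA
    B ↦ A
    C ↦ D
  step 0 ⇒ step 1: ABD ⇒ CA·A·BC
    D ↦ BC

A->CA, B->A, C->D, D->BC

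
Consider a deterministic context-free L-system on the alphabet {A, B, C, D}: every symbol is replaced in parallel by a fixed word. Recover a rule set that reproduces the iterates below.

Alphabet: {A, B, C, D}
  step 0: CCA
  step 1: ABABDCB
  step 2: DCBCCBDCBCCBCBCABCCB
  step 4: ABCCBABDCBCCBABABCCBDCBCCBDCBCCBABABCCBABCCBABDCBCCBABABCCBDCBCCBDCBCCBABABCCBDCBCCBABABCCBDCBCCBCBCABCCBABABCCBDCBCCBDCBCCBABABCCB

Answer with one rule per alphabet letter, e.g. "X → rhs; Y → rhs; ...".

A->DCB, B->CCB, C->AB, D->CBC

  step 1 ⇒ step 2: ABABDCB ⇒ DCB·CCB·DCB·CCB·CBC·AB·CCB
    A ↦ DCB
    B ↦ CCB
    C ↦ AB
    D ↦ CBC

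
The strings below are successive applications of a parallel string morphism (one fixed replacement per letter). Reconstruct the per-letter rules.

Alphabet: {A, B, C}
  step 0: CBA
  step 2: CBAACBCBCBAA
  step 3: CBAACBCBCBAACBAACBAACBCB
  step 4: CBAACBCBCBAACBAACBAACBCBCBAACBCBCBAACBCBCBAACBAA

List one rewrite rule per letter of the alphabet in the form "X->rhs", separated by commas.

  step 3 ⇒ step 4: CBAACBCBCBAACBAACBAACBCB ⇒ CBA·A·CB·CB·CBA·A·CBA·A·CBA·A·CB·CB·CBA·A·CB·CB·CBA·A·CB·CB·CBA·A·CBA·A
    A ↦ CB
    B ↦ A
    C ↦ CBA

A->CB, B->A, C->CBA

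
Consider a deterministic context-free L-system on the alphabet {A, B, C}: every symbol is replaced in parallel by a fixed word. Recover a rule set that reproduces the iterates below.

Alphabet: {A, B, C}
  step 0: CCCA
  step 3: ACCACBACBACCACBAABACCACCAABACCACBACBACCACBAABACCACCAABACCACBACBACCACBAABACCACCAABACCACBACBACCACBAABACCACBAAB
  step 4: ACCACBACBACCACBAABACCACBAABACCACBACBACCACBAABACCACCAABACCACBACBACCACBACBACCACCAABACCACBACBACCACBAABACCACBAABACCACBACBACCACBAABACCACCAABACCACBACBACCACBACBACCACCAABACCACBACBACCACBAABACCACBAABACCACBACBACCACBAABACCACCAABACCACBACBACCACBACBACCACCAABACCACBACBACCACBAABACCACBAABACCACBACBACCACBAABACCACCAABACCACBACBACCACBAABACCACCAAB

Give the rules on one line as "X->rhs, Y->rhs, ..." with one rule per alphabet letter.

  step 3 ⇒ step 4: ACCACBACBACCACBAABACCACCAABACCACBACBACCACBAABACCACCAABACCACBACBACCACBAABACCACCAABACCACBACBACCACBAABACCACBAAB ⇒ ACC·ACB·ACB·ACC·ACB·AAB·ACC·ACB·AAB·ACC·ACB·ACB·ACC·ACB·AAB·ACC·ACC·AAB·ACC·ACB·ACB·ACC·ACB·ACB·ACC·ACC·AAB·ACC·ACB·ACB·ACC·ACB·AAB·ACC·ACB·AAB·ACC·ACB·ACB·ACC·ACB·AAB·ACC·ACC·AAB·ACC·ACB·ACB·ACC·ACB·ACB·ACC·ACC·AAB·ACC·ACB·ACB·ACC·ACB·AAB·ACC·ACB·AAB·ACC·ACB·ACB·ACC·ACB·AAB·ACC·ACC·AAB·ACC·ACB·ACB·ACC·ACB·ACB·ACC·ACC·AAB·ACC·ACB·ACB·ACC·ACB·AAB·ACC·ACB·AAB·ACC·ACB·ACB·ACC·ACB·AAB·ACC·ACC·AAB·ACC·ACB·ACB·ACC·ACB·AAB·ACC·ACC·AAB
    A ↦ ACC
    B ↦ AAB
    C ↦ ACB

A->ACC, B->AAB, C->ACB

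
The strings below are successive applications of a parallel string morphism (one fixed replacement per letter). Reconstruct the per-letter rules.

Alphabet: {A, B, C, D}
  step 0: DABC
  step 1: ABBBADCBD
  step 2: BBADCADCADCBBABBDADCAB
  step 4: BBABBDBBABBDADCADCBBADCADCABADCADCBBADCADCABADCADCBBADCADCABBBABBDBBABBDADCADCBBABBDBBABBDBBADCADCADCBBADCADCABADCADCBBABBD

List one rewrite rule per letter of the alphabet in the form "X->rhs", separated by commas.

A->BB, B->ADC, C->BD, D->AB

  step 1 ⇒ step 2: ABBBADCBD ⇒ BB·ADC·ADC·ADC·BB·AB·BD·ADC·AB
    A ↦ BB
    B ↦ ADC
    C ↦ BD
    D ↦ AB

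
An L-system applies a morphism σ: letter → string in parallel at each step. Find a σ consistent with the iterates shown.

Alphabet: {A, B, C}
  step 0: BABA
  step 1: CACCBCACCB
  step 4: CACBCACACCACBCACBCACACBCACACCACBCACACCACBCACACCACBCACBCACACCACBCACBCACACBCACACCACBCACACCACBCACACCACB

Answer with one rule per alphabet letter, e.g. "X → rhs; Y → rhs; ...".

  step 0 ⇒ step 1: BABA ⇒ CAC·CB·CAC·CB
    A ↦ CB
    B ↦ CAC
    C ↦ CA  (constrained at step 1)

A->CB, B->CAC, C->CA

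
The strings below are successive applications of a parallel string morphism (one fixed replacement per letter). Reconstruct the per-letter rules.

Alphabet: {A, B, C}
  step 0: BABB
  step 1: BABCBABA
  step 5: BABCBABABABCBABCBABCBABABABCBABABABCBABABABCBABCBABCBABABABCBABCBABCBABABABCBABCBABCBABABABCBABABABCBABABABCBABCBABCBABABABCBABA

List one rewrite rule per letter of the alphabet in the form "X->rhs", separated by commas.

A->BC, B->BA, C->BA

  step 0 ⇒ step 1: BABB ⇒ BA·BC·BA·BA
    A ↦ BC
    B ↦ BA
    C ↦ BA  (constrained at step 1)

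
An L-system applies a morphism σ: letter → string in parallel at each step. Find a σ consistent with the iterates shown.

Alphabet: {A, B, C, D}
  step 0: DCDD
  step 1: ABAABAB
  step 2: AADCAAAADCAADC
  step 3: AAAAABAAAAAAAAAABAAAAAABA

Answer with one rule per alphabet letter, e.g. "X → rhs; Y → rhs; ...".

A->AA, B->DC, C->A, D->AB

  step 2 ⇒ step 3: AADCAAAADCAADC ⇒ AA·AA·AB·A·AA·AA·AA·AA·AB·A·AA·AA·AB·A
    A ↦ AA
    C ↦ A
    D ↦ AB
  step 1 ⇒ step 2: ABAABAB ⇒ AA·DC·AA·AA·DC·AA·DC
    B ↦ DC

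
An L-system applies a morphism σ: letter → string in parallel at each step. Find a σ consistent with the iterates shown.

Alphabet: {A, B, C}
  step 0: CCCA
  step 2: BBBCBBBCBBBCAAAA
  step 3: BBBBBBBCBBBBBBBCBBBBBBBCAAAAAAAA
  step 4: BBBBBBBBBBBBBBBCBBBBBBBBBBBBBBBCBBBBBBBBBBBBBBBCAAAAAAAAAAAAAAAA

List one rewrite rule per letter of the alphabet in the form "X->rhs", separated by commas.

A->AA, B->BB, C->BC

  step 3 ⇒ step 4: BBBBBBBCBBBBBBBCBBBBBBBCAAAAAAAA ⇒ BB·BB·BB·BB·BB·BB·BB·BC·BB·BB·BB·BB·BB·BB·BB·BC·BB·BB·BB·BB·BB·BB·BB·BC·AA·AA·AA·AA·AA·AA·AA·AA
    A ↦ AA
    B ↦ BB
    C ↦ BC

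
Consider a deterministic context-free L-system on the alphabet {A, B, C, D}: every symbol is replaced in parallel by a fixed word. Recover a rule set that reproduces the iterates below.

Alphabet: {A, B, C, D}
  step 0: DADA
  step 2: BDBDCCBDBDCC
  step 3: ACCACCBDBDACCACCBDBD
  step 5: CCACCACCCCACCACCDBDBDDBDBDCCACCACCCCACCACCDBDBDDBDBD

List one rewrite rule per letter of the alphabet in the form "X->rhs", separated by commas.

A->D, B->A, C->BD, D->CC

  step 2 ⇒ step 3: BDBDCCBDBDCC ⇒ A·CC·A·CC·BD·BD·A·CC·A·CC·BD·BD
    B ↦ A
    C ↦ BD
    D ↦ CC
    A ↦ D  (constrained at step 0)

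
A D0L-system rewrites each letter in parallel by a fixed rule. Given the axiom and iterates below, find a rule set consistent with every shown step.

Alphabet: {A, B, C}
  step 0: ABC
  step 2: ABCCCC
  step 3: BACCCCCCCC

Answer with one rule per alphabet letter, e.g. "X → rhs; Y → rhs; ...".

A->B, B->A, C->CC

  step 2 ⇒ step 3: ABCCCC ⇒ B·A·CC·CC·CC·CC
    A ↦ B
    B ↦ A
    C ↦ CC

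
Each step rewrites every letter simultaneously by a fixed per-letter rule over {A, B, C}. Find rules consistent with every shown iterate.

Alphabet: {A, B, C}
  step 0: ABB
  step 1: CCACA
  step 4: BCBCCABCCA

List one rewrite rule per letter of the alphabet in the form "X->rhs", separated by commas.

A->C, B->CA, C->B

  step 0 ⇒ step 1: ABB ⇒ C·CA·CA
    A ↦ C
    B ↦ CA
    C ↦ B  (constrained at step 1)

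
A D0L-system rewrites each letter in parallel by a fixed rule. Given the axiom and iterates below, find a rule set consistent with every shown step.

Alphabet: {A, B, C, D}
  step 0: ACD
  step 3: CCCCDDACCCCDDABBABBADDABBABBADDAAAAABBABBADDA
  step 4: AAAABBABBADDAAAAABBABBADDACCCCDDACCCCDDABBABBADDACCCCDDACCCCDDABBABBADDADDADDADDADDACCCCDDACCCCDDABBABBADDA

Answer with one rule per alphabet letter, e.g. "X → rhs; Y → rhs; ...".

  step 3 ⇒ step 4: CCCCDDACCCCDDABBABBADDABBABBADDAAAAABBABBADDA ⇒ A·A·A·A·BBA·BBA·DDA·A·A·A·A·BBA·BBA·DDA·CC·CC·DDA·CC·CC·DDA·BBA·BBA·DDA·CC·CC·DDA·CC·CC·DDA·BBA·BBA·DDA·DDA·DDA·DDA·DDA·CC·CC·DDA·CC·CC·DDA·BBA·BBA·DDA
    A ↦ DDA
    B ↦ CC
    C ↦ A
    D ↦ BBA

A->DDA, B->CC, C->A, D->BBA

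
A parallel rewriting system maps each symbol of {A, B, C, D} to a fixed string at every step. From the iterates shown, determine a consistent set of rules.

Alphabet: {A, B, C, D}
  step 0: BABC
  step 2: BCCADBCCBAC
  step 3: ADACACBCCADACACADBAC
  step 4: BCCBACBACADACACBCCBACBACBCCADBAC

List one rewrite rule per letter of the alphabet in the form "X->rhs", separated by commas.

  step 3 ⇒ step 4: ADACACBCCADACACADBAC ⇒ B·CC·B·AC·B·AC·AD·AC·AC·B·CC·B·AC·B·AC·B·CC·AD·B·AC
    A ↦ B
    B ↦ AD
    C ↦ AC
    D ↦ CC

A->B, B->AD, C->AC, D->CC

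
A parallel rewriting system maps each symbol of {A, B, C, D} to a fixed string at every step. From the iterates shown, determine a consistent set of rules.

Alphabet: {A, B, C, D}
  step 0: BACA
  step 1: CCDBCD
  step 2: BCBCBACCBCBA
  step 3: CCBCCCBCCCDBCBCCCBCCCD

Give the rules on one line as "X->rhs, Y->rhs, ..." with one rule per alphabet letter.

A->D, B->CC, C->BC, D->BA

  step 2 ⇒ step 3: BCBCBACCBCBA ⇒ CC·BC·CC·BC·CC·D·BC·BC·CC·BC·CC·D
    A ↦ D
    B ↦ CC
    C ↦ BC
  step 1 ⇒ step 2: CCDBCD ⇒ BC·BC·BA·CC·BC·BA
    D ↦ BA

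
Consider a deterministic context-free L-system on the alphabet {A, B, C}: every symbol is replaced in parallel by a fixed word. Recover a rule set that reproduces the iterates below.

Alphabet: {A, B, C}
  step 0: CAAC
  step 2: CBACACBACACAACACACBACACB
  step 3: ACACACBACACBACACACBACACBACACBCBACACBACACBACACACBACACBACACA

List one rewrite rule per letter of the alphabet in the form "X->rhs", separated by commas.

  step 2 ⇒ step 3: CBACACBACACAACACACBACACB ⇒ ACA·CA·CB·ACA·CB·ACA·CA·CB·ACA·CB·ACA·CB·CB·ACA·CB·ACA·CB·ACA·CA·CB·ACA·CB·ACA·CA
    A ↦ CB
    B ↦ CA
    C ↦ ACA

A->CB, B->CA, C->ACA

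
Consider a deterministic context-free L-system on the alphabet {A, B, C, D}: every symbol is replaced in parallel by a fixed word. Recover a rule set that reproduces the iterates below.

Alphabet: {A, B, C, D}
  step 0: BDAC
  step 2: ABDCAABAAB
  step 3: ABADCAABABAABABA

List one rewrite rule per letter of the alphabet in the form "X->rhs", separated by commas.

  step 2 ⇒ step 3: ABDCAABAAB ⇒ AB·A·DC·A·AB·AB·A·AB·AB·A
    A ↦ AB
    B ↦ A
    C ↦ A
    D ↦ DC

A->AB, B->A, C->A, D->DC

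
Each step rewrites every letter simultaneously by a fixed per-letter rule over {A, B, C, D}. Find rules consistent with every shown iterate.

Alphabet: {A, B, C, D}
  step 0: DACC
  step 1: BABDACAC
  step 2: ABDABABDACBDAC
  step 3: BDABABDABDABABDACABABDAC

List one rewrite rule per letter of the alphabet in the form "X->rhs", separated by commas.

A->BD, B->A, C->AC, D->BA

  step 2 ⇒ step 3: ABDABABDACBDAC ⇒ BD·A·BA·BD·A·BD·A·BA·BD·AC·A·BA·BD·AC
    A ↦ BD
    B ↦ A
    C ↦ AC
    D ↦ BA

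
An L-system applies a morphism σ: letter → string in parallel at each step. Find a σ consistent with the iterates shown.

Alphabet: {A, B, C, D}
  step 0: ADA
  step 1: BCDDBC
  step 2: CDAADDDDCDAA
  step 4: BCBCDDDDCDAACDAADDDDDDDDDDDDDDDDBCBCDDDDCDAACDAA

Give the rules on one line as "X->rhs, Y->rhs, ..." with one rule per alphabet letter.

  step 1 ⇒ step 2: BCDDBC ⇒ CD·AA·DD·DD·CD·AA
    B ↦ CD
    C ↦ AA
    D ↦ DD
  step 0 ⇒ step 1: ADA ⇒ BC·DD·BC
    A ↦ BC

A->BC, B->CD, C->AA, D->DD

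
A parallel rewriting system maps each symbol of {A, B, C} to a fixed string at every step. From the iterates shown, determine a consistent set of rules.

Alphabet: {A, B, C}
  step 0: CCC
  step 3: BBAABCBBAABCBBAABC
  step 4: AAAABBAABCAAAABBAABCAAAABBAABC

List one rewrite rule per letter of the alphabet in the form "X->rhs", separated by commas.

A->B, B->AA, C->BC

  step 3 ⇒ step 4: BBAABCBBAABCBBAABC ⇒ AA·AA·B·B·AA·BC·AA·AA·B·B·AA·BC·AA·AA·B·B·AA·BC
    A ↦ B
    B ↦ AA
    C ↦ BC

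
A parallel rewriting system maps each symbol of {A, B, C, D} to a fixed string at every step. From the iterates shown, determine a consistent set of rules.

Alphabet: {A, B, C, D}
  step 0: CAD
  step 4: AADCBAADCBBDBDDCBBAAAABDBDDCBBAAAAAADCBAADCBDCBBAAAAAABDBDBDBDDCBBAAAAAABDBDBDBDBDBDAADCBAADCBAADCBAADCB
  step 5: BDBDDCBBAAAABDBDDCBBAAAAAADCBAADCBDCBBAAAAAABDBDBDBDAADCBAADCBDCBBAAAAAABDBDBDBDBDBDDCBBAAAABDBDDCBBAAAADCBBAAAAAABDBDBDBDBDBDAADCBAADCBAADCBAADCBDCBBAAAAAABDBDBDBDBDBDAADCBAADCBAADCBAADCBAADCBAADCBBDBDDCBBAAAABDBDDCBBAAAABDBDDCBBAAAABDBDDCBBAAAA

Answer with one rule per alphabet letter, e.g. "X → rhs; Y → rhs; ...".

  step 4 ⇒ step 5: AADCBAADCBBDBDDCBBAAAABDBDDCBBAAAAAADCBAADCBDCBBAAAAAABDBDBDBDDCBBAAAAAABDBDBDBDBDBDAADCBAADCBAADCBAADCB ⇒ BD·BD·DCB·BAA·AA·BD·BD·DCB·BAA·AA·AA·DCB·AA·DCB·DCB·BAA·AA·AA·BD·BD·BD·BD·AA·DCB·AA·DCB·DCB·BAA·AA·AA·BD·BD·BD·BD·BD·BD·DCB·BAA·AA·BD·BD·DCB·BAA·AA·DCB·BAA·AA·AA·BD·BD·BD·BD·BD·BD·AA·DCB·AA·DCB·AA·DCB·AA·DCB·DCB·BAA·AA·AA·BD·BD·BD·BD·BD·BD·AA·DCB·AA·DCB·AA·DCB·AA·DCB·AA·DCB·AA·DCB·BD·BD·DCB·BAA·AA·BD·BD·DCB·BAA·AA·BD·BD·DCB·BAA·AA·BD·BD·DCB·BAA·AA
    A ↦ BD
    B ↦ AA
    C ↦ BAA
    D ↦ DCB

A->BD, B->AA, C->BAA, D->DCB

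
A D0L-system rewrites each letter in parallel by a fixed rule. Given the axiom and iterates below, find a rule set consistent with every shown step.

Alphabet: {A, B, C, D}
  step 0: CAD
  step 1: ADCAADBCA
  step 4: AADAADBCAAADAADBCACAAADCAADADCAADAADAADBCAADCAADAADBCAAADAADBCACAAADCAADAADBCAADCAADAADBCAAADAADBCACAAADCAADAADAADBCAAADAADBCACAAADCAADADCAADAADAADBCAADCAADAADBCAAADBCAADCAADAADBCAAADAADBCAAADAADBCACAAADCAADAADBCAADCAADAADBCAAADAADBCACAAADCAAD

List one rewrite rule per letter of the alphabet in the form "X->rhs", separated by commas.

  step 0 ⇒ step 1: CAD ⇒ ADC·AAD·BCA
    A ↦ AAD
    C ↦ ADC
    D ↦ BCA
    B ↦ CAA  (constrained at step 1)

A->AAD, B->CAA, C->ADC, D->BCA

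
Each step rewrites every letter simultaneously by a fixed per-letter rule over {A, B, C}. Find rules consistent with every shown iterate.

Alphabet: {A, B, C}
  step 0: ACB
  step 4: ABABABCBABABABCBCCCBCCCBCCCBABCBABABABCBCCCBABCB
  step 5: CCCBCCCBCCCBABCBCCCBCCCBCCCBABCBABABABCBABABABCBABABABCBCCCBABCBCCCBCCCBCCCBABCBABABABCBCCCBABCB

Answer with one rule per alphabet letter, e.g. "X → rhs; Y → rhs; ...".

A->CC, B->CB, C->AB

  step 4 ⇒ step 5: ABABABCBABABABCBCCCBCCCBCCCBABCBABABABCBCCCBABCB ⇒ CC·CB·CC·CB·CC·CB·AB·CB·CC·CB·CC·CB·CC·CB·AB·CB·AB·AB·AB·CB·AB·AB·AB·CB·AB·AB·AB·CB·CC·CB·AB·CB·CC·CB·CC·CB·CC·CB·AB·CB·AB·AB·AB·CB·CC·CB·AB·CB
    A ↦ CC
    B ↦ CB
    C ↦ AB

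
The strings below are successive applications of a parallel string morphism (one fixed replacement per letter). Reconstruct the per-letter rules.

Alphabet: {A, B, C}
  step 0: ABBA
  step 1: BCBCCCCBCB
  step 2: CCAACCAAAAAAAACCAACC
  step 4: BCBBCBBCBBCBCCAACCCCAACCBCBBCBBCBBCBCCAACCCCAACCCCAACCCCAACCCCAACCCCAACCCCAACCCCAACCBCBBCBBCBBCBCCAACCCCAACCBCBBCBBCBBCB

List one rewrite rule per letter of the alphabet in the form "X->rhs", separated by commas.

  step 1 ⇒ step 2: BCBCCCCBCB ⇒ CC·AA·CC·AA·AA·AA·AA·CC·AA·CC
    B ↦ CC
    C ↦ AA
  step 0 ⇒ step 1: ABBA ⇒ BCB·CC·CC·BCB
    A ↦ BCB

A->BCB, B->CC, C->AA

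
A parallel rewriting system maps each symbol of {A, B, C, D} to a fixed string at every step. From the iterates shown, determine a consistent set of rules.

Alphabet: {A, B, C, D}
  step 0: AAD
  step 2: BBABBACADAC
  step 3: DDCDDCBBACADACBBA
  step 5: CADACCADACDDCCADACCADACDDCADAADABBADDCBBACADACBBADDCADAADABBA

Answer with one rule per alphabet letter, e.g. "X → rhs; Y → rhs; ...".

A->C, B->D, C->BBA, D->ADA

  step 2 ⇒ step 3: BBABBACADAC ⇒ D·D·C·D·D·C·BBA·C·ADA·C·BBA
    A ↦ C
    B ↦ D
    C ↦ BBA
    D ↦ ADA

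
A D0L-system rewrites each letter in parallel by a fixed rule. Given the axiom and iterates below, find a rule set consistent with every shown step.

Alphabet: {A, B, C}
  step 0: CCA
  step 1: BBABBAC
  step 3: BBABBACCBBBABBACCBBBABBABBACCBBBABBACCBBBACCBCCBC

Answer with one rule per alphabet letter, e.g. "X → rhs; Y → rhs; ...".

  step 0 ⇒ step 1: CCA ⇒ BBA·BBA·C
    A ↦ C
    C ↦ BBA
    B ↦ CCB  (constrained at step 1)

A->C, B->CCB, C->BBA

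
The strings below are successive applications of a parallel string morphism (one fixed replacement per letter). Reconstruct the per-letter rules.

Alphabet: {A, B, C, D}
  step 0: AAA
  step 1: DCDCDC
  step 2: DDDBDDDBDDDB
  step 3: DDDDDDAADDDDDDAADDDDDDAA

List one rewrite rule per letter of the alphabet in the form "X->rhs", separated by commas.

A->DC, B->AA, C->DB, D->DD

  step 2 ⇒ step 3: DDDBDDDBDDDB ⇒ DD·DD·DD·AA·DD·DD·DD·AA·DD·DD·DD·AA
    B ↦ AA
    D ↦ DD
  step 0 ⇒ step 1: AAA ⇒ DC·DC·DC
    A ↦ DC
  step 1 ⇒ step 2: DCDCDC ⇒ DD·DB·DD·DB·DD·DB
    C ↦ DB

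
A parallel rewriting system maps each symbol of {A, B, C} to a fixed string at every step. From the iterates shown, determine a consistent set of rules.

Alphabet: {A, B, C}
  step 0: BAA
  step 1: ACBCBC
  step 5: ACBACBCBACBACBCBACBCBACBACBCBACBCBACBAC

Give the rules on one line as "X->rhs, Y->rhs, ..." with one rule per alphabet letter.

A->BC, B->AC, C->B

  step 0 ⇒ step 1: BAA ⇒ AC·BC·BC
    A ↦ BC
    B ↦ AC
    C ↦ B  (constrained at step 1)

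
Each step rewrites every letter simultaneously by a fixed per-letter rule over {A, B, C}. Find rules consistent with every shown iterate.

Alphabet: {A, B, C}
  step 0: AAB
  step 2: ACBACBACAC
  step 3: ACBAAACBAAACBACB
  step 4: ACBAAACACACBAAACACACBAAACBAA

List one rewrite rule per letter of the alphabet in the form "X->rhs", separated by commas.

  step 3 ⇒ step 4: ACBAAACBAAACBACB ⇒ AC·B·AA·AC·AC·AC·B·AA·AC·AC·AC·B·AA·AC·B·AA
    A ↦ AC
    B ↦ AA
    C ↦ B

A->AC, B->AA, C->B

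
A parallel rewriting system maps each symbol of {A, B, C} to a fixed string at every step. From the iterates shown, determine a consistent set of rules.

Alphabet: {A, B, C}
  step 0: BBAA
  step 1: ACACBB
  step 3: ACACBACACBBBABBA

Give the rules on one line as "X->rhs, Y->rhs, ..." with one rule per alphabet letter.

  step 0 ⇒ step 1: BBAA ⇒ AC·AC·B·B
    A ↦ B
    B ↦ AC
    C ↦ BA  (constrained at step 1)

A->B, B->AC, C->BA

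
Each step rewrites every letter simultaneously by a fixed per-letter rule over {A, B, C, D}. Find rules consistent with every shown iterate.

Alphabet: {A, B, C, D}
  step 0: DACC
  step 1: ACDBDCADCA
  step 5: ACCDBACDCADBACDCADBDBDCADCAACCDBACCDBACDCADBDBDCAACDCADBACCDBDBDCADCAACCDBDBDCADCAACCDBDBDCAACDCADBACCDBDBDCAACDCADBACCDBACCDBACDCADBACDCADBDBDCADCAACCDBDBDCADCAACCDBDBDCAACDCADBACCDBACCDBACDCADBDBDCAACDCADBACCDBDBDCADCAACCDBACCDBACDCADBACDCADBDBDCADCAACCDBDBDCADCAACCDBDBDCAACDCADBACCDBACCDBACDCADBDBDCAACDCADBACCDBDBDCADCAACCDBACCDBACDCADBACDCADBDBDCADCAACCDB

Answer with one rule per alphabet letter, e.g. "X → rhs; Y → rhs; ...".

A->DB, B->CDB, C->DCA, D->AC

  step 0 ⇒ step 1: DACC ⇒ AC·DB·DCA·DCA
    A ↦ DB
    C ↦ DCA
    D ↦ AC
    B ↦ CDB  (constrained at step 1)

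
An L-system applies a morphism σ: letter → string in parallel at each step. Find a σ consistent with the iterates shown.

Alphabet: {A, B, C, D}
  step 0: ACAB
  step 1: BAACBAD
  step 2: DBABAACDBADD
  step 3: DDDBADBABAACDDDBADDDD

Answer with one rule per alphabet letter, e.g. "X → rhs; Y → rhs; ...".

A->BA, B->D, C->AC, D->DD

  step 2 ⇒ step 3: DBABAACDBADD ⇒ DD·D·BA·D·BA·BA·AC·DD·D·BA·DD·DD
    A ↦ BA
    B ↦ D
    C ↦ AC
    D ↦ DD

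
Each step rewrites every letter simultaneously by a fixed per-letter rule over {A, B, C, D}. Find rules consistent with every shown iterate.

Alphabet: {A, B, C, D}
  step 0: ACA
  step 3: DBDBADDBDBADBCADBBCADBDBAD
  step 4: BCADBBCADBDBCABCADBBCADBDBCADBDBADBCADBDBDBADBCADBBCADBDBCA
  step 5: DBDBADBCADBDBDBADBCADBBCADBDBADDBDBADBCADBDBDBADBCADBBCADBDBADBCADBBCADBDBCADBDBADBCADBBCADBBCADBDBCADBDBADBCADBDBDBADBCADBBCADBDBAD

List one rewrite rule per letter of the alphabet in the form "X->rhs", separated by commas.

A->D, B->DB, C->DBA, D->BCA

  step 4 ⇒ step 5: BCADBBCADBDBCABCADBBCADBDBCADBDBADBCADBDBDBADBCADBBCADBDBCA ⇒ DB·DBA·D·BCA·DB·DB·DBA·D·BCA·DB·BCA·DB·DBA·D·DB·DBA·D·BCA·DB·DB·DBA·D·BCA·DB·BCA·DB·DBA·D·BCA·DB·BCA·DB·D·BCA·DB·DBA·D·BCA·DB·BCA·DB·BCA·DB·D·BCA·DB·DBA·D·BCA·DB·DB·DBA·D·BCA·DB·BCA·DB·DBA·D
    A ↦ D
    B ↦ DB
    C ↦ DBA
    D ↦ BCA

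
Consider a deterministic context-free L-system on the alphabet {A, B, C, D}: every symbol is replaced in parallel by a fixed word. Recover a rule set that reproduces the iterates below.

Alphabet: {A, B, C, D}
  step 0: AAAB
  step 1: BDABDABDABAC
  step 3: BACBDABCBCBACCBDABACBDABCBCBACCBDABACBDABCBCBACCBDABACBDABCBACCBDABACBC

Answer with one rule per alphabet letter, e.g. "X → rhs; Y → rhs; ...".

  step 0 ⇒ step 1: AAAB ⇒ BDA·BDA·BDA·BAC
    A ↦ BDA
    B ↦ BAC
    C ↦ BC  (constrained at step 1)
    D ↦ C  (constrained at step 1)

A->BDA, B->BAC, C->BC, D->C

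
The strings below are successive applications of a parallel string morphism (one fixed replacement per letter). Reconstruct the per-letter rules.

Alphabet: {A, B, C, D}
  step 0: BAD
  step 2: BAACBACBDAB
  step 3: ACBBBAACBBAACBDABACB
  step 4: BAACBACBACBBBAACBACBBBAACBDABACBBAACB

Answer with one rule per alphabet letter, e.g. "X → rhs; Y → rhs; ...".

A->B, B->ACB, C->A, D->DA

  step 3 ⇒ step 4: ACBBBAACBBAACBDABACB ⇒ B·A·ACB·ACB·ACB·B·B·A·ACB·ACB·B·B·A·ACB·DA·B·ACB·B·A·ACB
    A ↦ B
    B ↦ ACB
    C ↦ A
    D ↦ DA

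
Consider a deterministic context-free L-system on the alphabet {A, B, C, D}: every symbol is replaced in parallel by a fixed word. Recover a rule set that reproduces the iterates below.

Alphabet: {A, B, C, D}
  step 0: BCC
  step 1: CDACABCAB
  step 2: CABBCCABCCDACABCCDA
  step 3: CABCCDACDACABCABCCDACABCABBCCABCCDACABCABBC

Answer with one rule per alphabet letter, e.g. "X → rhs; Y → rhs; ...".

A->C, B->CDA, C->CAB, D->B

  step 2 ⇒ step 3: CABBCCABCCDACABCCDA ⇒ CAB·C·CDA·CDA·CAB·CAB·C·CDA·CAB·CAB·B·C·CAB·C·CDA·CAB·CAB·B·C
    A ↦ C
    B ↦ CDA
    C ↦ CAB
    D ↦ B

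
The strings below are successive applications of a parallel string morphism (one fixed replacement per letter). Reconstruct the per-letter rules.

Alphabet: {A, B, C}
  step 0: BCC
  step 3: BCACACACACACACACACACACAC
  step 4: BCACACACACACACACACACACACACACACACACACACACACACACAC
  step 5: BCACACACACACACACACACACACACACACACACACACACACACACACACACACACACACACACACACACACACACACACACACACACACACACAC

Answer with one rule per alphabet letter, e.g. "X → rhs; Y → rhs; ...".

A->AC, B->BC, C->AC

  step 4 ⇒ step 5: BCACACACACACACACACACACACACACACACACACACACACACACAC ⇒ BC·AC·AC·AC·AC·AC·AC·AC·AC·AC·AC·AC·AC·AC·AC·AC·AC·AC·AC·AC·AC·AC·AC·AC·AC·AC·AC·AC·AC·AC·AC·AC·AC·AC·AC·AC·AC·AC·AC·AC·AC·AC·AC·AC·AC·AC·AC·AC
    A ↦ AC
    B ↦ BC
    C ↦ AC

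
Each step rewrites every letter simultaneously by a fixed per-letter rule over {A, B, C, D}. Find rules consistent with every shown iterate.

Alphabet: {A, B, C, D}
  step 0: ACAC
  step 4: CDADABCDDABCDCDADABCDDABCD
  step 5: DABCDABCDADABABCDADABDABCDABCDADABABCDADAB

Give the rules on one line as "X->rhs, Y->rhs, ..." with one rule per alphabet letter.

A->CD, B->A, C->D, D->AB

  step 4 ⇒ step 5: CDADABCDDABCDCDADABCDDABCD ⇒ D·AB·CD·AB·CD·A·D·AB·AB·CD·A·D·AB·D·AB·CD·AB·CD·A·D·AB·AB·CD·A·D·AB
    A ↦ CD
    B ↦ A
    C ↦ D
    D ↦ AB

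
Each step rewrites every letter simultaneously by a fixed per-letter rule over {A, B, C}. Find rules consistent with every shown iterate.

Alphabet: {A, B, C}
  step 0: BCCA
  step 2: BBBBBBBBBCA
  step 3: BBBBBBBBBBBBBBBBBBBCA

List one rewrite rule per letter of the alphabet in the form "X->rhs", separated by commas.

  step 2 ⇒ step 3: BBBBBBBBBCA ⇒ BB·BB·BB·BB·BB·BB·BB·BB·BB·B·CA
    A ↦ CA
    B ↦ BB
    C ↦ B

A->CA, B->BB, C->B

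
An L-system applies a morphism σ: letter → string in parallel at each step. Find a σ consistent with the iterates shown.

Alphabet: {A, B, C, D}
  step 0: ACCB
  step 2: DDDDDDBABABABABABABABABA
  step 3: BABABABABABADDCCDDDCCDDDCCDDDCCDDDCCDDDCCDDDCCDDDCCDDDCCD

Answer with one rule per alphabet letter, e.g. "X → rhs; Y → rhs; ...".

  step 2 ⇒ step 3: DDDDDDBABABABABABABABABA ⇒ BA·BA·BA·BA·BA·BA·DD·CCD·DD·CCD·DD·CCD·DD·CCD·DD·CCD·DD·CCD·DD·CCD·DD·CCD·DD·CCD
    A ↦ CCD
    B ↦ DD
    D ↦ BA
    C ↦ DDD  (constrained at step 0)

A->CCD, B->DD, C->DDD, D->BA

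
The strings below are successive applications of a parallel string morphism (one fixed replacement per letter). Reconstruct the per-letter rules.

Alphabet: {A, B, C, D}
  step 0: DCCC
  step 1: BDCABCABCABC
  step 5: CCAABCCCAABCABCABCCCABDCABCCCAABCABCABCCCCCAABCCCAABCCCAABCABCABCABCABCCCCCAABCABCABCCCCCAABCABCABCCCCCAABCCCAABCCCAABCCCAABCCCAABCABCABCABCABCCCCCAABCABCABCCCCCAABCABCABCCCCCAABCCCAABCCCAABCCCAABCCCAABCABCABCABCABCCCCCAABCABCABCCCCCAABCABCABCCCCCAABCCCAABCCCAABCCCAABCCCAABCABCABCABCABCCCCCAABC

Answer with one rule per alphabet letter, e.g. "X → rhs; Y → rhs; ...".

  step 0 ⇒ step 1: DCCC ⇒ BDC·ABC·ABC·ABC
    C ↦ ABC
    D ↦ BDC
    A ↦ CC  (constrained at step 1)
    B ↦ A  (constrained at step 1)

A->CC, B->A, C->ABC, D->BDC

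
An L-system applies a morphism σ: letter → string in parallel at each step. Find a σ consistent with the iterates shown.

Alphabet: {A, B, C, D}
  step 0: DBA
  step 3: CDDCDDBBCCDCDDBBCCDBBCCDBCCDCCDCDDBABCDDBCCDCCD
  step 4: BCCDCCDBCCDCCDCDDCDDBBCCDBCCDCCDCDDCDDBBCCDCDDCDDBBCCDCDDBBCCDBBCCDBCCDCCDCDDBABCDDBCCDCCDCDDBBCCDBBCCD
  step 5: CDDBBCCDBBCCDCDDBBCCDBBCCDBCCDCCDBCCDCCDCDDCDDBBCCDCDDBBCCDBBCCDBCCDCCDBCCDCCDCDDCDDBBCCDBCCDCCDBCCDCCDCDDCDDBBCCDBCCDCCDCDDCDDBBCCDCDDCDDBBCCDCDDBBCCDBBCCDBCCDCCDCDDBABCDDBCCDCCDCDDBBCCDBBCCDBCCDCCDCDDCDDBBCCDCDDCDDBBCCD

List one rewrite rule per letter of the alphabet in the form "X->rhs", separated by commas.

A->BAB, B->CDD, C->B, D->CCD

  step 4 ⇒ step 5: BCCDCCDBCCDCCDCDDCDDBBCCDBCCDCCDCDDCDDBBCCDCDDCDDBBCCDCDDBBCCDBBCCDBCCDCCDCDDBABCDDBCCDCCDCDDBBCCDBBCCD ⇒ CDD·B·B·CCD·B·B·CCD·CDD·B·B·CCD·B·B·CCD·B·CCD·CCD·B·CCD·CCD·CDD·CDD·B·B·CCD·CDD·B·B·CCD·B·B·CCD·B·CCD·CCD·B·CCD·CCD·CDD·CDD·B·B·CCD·B·CCD·CCD·B·CCD·CCD·CDD·CDD·B·B·CCD·B·CCD·CCD·CDD·CDD·B·B·CCD·CDD·CDD·B·B·CCD·CDD·B·B·CCD·B·B·CCD·B·CCD·CCD·CDD·BAB·CDD·B·CCD·CCD·CDD·B·B·CCD·B·B·CCD·B·CCD·CCD·CDD·CDD·B·B·CCD·CDD·CDD·B·B·CCD
    A ↦ BAB
    B ↦ CDD
    C ↦ B
    D ↦ CCD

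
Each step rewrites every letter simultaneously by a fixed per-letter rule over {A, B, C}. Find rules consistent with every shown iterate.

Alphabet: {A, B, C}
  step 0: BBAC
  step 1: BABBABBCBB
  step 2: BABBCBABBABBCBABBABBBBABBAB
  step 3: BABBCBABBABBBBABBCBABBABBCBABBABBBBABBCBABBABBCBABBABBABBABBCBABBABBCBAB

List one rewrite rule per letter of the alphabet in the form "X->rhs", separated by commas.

  step 2 ⇒ step 3: BABBCBABBABBCBABBABBBBABBAB ⇒ BAB·BC·BAB·BAB·BB·BAB·BC·BAB·BAB·BC·BAB·BAB·BB·BAB·BC·BAB·BAB·BC·BAB·BAB·BAB·BAB·BC·BAB·BAB·BC·BAB
    A ↦ BC
    B ↦ BAB
    C ↦ BB

A->BC, B->BAB, C->BB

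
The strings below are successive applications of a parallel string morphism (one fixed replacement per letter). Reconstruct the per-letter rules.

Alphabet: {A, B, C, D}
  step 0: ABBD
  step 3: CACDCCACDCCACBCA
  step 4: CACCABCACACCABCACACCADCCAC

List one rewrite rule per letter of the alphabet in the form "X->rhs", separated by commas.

A->C, B->DC, C->CA, D->B

  step 3 ⇒ step 4: CACDCCACDCCACBCA ⇒ CA·C·CA·B·CA·CA·C·CA·B·CA·CA·C·CA·DC·CA·C
    A ↦ C
    B ↦ DC
    C ↦ CA
    D ↦ B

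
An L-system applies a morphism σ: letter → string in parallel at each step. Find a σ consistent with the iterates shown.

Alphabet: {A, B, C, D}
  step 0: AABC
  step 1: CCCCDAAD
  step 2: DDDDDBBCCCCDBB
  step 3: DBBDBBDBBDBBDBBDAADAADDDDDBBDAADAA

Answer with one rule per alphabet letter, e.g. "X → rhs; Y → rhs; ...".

  step 2 ⇒ step 3: DDDDDBBCCCCDBB ⇒ DBB·DBB·DBB·DBB·DBB·DAA·DAA·D·D·D·D·DBB·DAA·DAA
    B ↦ DAA
    C ↦ D
    D ↦ DBB
  step 0 ⇒ step 1: AABC ⇒ CC·CC·DAA·D
    A ↦ CC

A->CC, B->DAA, C->D, D->DBB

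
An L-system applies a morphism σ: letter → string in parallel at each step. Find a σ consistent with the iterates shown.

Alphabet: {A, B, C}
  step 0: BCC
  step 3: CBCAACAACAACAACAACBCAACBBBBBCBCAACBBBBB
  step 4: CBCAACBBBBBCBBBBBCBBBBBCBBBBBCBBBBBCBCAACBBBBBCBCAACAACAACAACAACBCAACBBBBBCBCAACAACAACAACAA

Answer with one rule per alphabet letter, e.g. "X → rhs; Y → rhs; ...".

  step 3 ⇒ step 4: CBCAACAACAACAACAACBCAACBBBBBCBCAACBBBBB ⇒ CB·CAA·CB·BB·BB·CB·BB·BB·CB·BB·BB·CB·BB·BB·CB·BB·BB·CB·CAA·CB·BB·BB·CB·CAA·CAA·CAA·CAA·CAA·CB·CAA·CB·BB·BB·CB·CAA·CAA·CAA·CAA·CAA
    A ↦ BB
    B ↦ CAA
    C ↦ CB

A->BB, B->CAA, C->CB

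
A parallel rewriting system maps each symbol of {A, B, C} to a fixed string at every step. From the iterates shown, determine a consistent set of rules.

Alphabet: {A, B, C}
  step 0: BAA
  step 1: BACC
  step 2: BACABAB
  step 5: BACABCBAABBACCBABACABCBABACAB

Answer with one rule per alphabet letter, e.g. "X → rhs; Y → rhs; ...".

A->C, B->BA, C->AB

  step 1 ⇒ step 2: BACC ⇒ BA·C·AB·AB
    A ↦ C
    B ↦ BA
    C ↦ AB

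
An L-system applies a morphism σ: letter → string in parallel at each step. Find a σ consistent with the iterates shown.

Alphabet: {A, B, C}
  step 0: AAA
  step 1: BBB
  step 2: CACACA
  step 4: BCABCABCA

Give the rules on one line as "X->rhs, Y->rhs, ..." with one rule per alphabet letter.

A->B, B->CA, C->A

  step 1 ⇒ step 2: BBB ⇒ CA·CA·CA
    B ↦ CA
  step 0 ⇒ step 1: AAA ⇒ B·B·B
    A ↦ B
    C ↦ A  (constrained at step 2)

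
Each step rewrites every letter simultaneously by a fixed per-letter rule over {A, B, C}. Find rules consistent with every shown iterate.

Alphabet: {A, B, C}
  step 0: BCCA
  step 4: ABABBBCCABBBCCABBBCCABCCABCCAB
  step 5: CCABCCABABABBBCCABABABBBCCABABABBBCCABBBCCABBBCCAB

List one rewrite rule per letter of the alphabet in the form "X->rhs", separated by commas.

A->CC, B->AB, C->B

  step 4 ⇒ step 5: ABABBBCCABBBCCABBBCCABCCABCCAB ⇒ CC·AB·CC·AB·AB·AB·B·B·CC·AB·AB·AB·B·B·CC·AB·AB·AB·B·B·CC·AB·B·B·CC·AB·B·B·CC·AB
    A ↦ CC
    B ↦ AB
    C ↦ B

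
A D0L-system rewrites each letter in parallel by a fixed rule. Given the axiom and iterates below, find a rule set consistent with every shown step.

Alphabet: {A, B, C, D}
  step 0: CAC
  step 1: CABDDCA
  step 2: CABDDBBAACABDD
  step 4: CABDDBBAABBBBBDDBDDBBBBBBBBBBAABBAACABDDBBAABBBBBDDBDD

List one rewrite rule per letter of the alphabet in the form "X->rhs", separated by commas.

  step 1 ⇒ step 2: CABDDCA ⇒ CA·BDD·BB·A·A·CA·BDD
    A ↦ BDD
    B ↦ BB
    C ↦ CA
    D ↦ A

A->BDD, B->BB, C->CA, D->A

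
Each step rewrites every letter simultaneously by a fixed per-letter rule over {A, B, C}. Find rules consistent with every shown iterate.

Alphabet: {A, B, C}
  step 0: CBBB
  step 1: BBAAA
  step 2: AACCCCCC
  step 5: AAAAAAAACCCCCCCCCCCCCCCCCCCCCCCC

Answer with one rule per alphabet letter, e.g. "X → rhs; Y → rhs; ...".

A->CC, B->A, C->BB

  step 1 ⇒ step 2: BBAAA ⇒ A·A·CC·CC·CC
    A ↦ CC
    B ↦ A
  step 0 ⇒ step 1: CBBB ⇒ BB·A·A·A
    C ↦ BB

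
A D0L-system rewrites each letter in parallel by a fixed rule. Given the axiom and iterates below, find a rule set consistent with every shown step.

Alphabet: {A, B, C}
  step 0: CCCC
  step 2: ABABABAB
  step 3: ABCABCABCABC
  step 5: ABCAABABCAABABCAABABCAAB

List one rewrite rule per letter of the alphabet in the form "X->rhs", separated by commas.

A->AB, B->C, C->A

  step 2 ⇒ step 3: ABABABAB ⇒ AB·C·AB·C·AB·C·AB·C
    A ↦ AB
    B ↦ C
    C ↦ A  (constrained at step 0)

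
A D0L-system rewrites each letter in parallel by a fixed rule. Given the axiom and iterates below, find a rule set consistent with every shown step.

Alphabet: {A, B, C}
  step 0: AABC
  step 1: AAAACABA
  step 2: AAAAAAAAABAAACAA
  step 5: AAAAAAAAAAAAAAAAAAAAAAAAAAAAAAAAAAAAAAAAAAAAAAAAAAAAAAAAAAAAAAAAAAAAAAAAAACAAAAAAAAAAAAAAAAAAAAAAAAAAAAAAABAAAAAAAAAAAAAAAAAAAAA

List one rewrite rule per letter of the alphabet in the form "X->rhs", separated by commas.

A->AA, B->C, C->ABA

  step 1 ⇒ step 2: AAAACABA ⇒ AA·AA·AA·AA·ABA·AA·C·AA
    A ↦ AA
    B ↦ C
    C ↦ ABA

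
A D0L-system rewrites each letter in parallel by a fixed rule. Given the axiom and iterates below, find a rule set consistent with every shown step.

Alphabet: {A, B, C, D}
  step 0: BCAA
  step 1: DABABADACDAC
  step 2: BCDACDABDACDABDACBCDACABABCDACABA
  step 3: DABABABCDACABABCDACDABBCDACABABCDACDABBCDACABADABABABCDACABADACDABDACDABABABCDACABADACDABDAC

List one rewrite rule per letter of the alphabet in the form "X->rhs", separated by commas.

  step 2 ⇒ step 3: BCDACDABDACDABDACBCDACABABCDACABA ⇒ DAB·ABA·BC·DAC·ABA·BC·DAC·DAB·BC·DAC·ABA·BC·DAC·DAB·BC·DAC·ABA·DAB·ABA·BC·DAC·ABA·DAC·DAB·DAC·DAB·ABA·BC·DAC·ABA·DAC·DAB·DAC
    A ↦ DAC
    B ↦ DAB
    C ↦ ABA
    D ↦ BC

A->DAC, B->DAB, C->ABA, D->BC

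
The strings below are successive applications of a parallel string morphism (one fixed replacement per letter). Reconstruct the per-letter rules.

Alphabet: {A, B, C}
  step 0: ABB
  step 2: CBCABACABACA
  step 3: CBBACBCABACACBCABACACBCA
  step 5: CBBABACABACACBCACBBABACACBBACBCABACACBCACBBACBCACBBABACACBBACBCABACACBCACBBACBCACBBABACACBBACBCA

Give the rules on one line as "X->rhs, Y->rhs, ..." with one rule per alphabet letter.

  step 2 ⇒ step 3: CBCABACABACA ⇒ CB·BA·CB·CA·BA·CA·CB·CA·BA·CA·CB·CA
    A ↦ CA
    B ↦ BA
    C ↦ CB

A->CA, B->BA, C->CB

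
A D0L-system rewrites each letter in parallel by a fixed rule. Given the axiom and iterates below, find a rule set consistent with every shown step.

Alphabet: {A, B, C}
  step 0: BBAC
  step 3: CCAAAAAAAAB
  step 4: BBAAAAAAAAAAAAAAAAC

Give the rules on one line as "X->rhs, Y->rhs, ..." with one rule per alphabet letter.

  step 3 ⇒ step 4: CCAAAAAAAAB ⇒ B·B·AA·AA·AA·AA·AA·AA·AA·AA·C
    A ↦ AA
    B ↦ C
    C ↦ B

A->AA, B->C, C->B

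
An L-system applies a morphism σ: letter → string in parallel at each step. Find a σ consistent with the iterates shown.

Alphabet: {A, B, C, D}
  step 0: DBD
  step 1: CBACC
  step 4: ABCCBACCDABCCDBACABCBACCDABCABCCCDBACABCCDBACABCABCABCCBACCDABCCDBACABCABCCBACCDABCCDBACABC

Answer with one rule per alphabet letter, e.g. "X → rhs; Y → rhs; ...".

  step 0 ⇒ step 1: DBD ⇒ C·BAC·C
    B ↦ BAC
    D ↦ C
    A ↦ CD  (constrained at step 1)
    C ↦ ABC  (constrained at step 1)

A->CD, B->BAC, C->ABC, D->C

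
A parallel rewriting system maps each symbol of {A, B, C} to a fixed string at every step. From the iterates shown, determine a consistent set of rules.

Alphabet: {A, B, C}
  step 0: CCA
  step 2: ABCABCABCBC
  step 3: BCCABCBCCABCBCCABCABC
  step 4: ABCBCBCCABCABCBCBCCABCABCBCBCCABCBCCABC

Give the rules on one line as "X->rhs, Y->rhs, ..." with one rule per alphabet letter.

A->BCC, B->A, C->BC

  step 3 ⇒ step 4: BCCABCBCCABCBCCABCABC ⇒ A·BC·BC·BCC·A·BC·A·BC·BC·BCC·A·BC·A·BC·BC·BCC·A·BC·BCC·A·BC
    A ↦ BCC
    B ↦ A
    C ↦ BC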